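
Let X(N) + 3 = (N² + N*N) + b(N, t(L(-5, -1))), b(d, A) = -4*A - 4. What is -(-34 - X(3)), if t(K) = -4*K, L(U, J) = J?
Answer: 29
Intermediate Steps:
b(d, A) = -4 - 4*A
X(N) = -23 + 2*N² (X(N) = -3 + ((N² + N*N) + (-4 - (-16)*(-1))) = -3 + ((N² + N²) + (-4 - 4*4)) = -3 + (2*N² + (-4 - 16)) = -3 + (2*N² - 20) = -3 + (-20 + 2*N²) = -23 + 2*N²)
-(-34 - X(3)) = -(-34 - (-23 + 2*3²)) = -(-34 - (-23 + 2*9)) = -(-34 - (-23 + 18)) = -(-34 - 1*(-5)) = -(-34 + 5) = -1*(-29) = 29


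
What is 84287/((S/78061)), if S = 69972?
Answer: 939932501/9996 ≈ 94031.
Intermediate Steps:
84287/((S/78061)) = 84287/((69972/78061)) = 84287/((69972*(1/78061))) = 84287/(69972/78061) = 84287*(78061/69972) = 939932501/9996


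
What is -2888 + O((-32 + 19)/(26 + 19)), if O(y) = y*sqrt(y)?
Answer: -2888 - 13*I*sqrt(65)/675 ≈ -2888.0 - 0.15527*I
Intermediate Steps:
O(y) = y**(3/2)
-2888 + O((-32 + 19)/(26 + 19)) = -2888 + ((-32 + 19)/(26 + 19))**(3/2) = -2888 + (-13/45)**(3/2) = -2888 - 13*I*sqrt(65)/675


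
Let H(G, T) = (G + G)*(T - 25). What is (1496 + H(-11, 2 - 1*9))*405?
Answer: 891000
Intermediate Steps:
H(G, T) = 2*G*(-25 + T) (H(G, T) = (2*G)*(-25 + T) = 2*G*(-25 + T))
(1496 + H(-11, 2 - 1*9))*405 = (1496 + 2*(-11)*(-25 + (2 - 1*9)))*405 = (1496 + 2*(-11)*(-25 + (2 - 9)))*405 = (1496 + 2*(-11)*(-25 - 7))*405 = (1496 + 2*(-11)*(-32))*405 = (1496 + 704)*405 = 2200*405 = 891000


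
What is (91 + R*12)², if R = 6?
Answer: 26569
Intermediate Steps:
(91 + R*12)² = (91 + 6*12)² = (91 + 72)² = 163² = 26569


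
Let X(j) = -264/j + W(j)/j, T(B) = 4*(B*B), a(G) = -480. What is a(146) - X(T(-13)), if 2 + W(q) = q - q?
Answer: -162107/338 ≈ -479.61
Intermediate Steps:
W(q) = -2 (W(q) = -2 + (q - q) = -2 + 0 = -2)
T(B) = 4*B**2
X(j) = -266/j (X(j) = -264/j - 2/j = -266/j)
a(146) - X(T(-13)) = -480 - (-266)/(4*(-13)**2) = -480 - (-266)/(4*169) = -480 - (-266)/676 = -480 - 1*(-133/338) = -480 + 133/338 = -162107/338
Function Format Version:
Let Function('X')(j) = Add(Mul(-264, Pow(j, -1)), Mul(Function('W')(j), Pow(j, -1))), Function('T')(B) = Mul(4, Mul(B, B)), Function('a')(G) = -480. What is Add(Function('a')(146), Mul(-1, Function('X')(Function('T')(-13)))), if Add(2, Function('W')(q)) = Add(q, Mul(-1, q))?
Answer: Rational(-162107, 338) ≈ -479.61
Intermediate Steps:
Function('W')(q) = -2 (Function('W')(q) = Add(-2, Add(q, Mul(-1, q))) = Add(-2, 0) = -2)
Function('T')(B) = Mul(4, Pow(B, 2))
Function('X')(j) = Mul(-266, Pow(j, -1)) (Function('X')(j) = Add(Mul(-264, Pow(j, -1)), Mul(-2, Pow(j, -1))) = Mul(-266, Pow(j, -1)))
Add(Function('a')(146), Mul(-1, Function('X')(Function('T')(-13)))) = Add(-480, Mul(-1, Mul(-266, Pow(Mul(4, Pow(-13, 2)), -1)))) = Add(-480, Mul(-1, Mul(-266, Pow(Mul(4, 169), -1)))) = Add(-480, Mul(-1, Mul(-266, Pow(676, -1)))) = Add(-480, Mul(-1, Mul(-266, Rational(1, 676)))) = Add(-480, Mul(-1, Rational(-133, 338))) = Add(-480, Rational(133, 338)) = Rational(-162107, 338)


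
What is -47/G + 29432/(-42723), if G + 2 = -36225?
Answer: -1064225083/1547726121 ≈ -0.68761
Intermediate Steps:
G = -36227 (G = -2 - 36225 = -36227)
-47/G + 29432/(-42723) = -47/(-36227) + 29432/(-42723) = -47*(-1/36227) + 29432*(-1/42723) = 47/36227 - 29432/42723 = -1064225083/1547726121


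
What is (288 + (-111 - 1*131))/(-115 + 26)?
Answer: -46/89 ≈ -0.51685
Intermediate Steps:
(288 + (-111 - 1*131))/(-115 + 26) = (288 + (-111 - 131))/(-89) = (288 - 242)*(-1/89) = 46*(-1/89) = -46/89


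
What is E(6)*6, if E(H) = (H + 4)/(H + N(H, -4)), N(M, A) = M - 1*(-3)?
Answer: 4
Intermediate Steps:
N(M, A) = 3 + M (N(M, A) = M + 3 = 3 + M)
E(H) = (4 + H)/(3 + 2*H) (E(H) = (H + 4)/(H + (3 + H)) = (4 + H)/(3 + 2*H))
E(6)*6 = ((4 + 6)/(3 + 2*6))*6 = (10/(3 + 12))*6 = (10/15)*6 = ((1/15)*10)*6 = (2/3)*6 = 4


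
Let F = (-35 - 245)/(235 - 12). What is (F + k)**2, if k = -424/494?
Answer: 13557342096/3033916561 ≈ 4.4686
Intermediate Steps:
k = -212/247 (k = -424*1/494 = -212/247 ≈ -0.85830)
F = -280/223 ≈ -1.2556
(F + k)**2 = (-280/223 - 212/247)**2 = (-116436/55081)**2 = 13557342096/3033916561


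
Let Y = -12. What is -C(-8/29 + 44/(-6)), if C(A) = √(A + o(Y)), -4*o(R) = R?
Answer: -I*√34887/87 ≈ -2.1469*I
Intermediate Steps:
o(R) = -R/4
C(A) = √(3 + A) (C(A) = √(A - ¼*(-12)) = √(A + 3) = √(3 + A))
-C(-8/29 + 44/(-6)) = -√(3 + (-8/29 + 44/(-6))) = -√(3 + (-8*1/29 + 44*(-⅙))) = -√(3 + (-8/29 - 22/3)) = -√(3 - 662/87) = -√(-401/87) = -I*√34887/87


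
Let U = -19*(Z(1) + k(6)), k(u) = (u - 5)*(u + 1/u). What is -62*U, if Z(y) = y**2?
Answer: 25327/3 ≈ 8442.3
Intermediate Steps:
k(u) = (-5 + u)*(u + 1/u)
U = -817/6 (U = -19*(1**2 + (1 + 6**2 - 5*6 - 5/6)) = -19*(1 + (1 + 36 - 30 - 5*1/6)) = -19*(1 + (1 + 36 - 30 - 5/6)) = -19*(1 + 37/6) = -19*43/6 = -817/6 ≈ -136.17)
-62*U = -62*(-817/6) = 25327/3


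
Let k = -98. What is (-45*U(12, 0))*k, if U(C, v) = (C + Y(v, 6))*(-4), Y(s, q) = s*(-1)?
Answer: -211680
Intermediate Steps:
Y(s, q) = -s
U(C, v) = -4*C + 4*v (U(C, v) = (C - v)*(-4) = -4*C + 4*v)
(-45*U(12, 0))*k = -45*(-4*12 + 4*0)*(-98) = -45*(-48 + 0)*(-98) = -45*(-48)*(-98) = 2160*(-98) = -211680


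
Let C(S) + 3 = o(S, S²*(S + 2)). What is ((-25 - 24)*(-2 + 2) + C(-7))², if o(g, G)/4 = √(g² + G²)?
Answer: 961193 - 168*√1226 ≈ 9.5531e+5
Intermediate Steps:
o(g, G) = 4*√(G² + g²) (o(g, G) = 4*√(g² + G²) = 4*√(G² + g²))
C(S) = -3 + 4*√(S² + S⁴*(2 + S)²) (C(S) = -3 + 4*√((S²*(S + 2))² + S²) = -3 + 4*√((S²*(2 + S))² + S²) = -3 + 4*√(S⁴*(2 + S)² + S²) = -3 + 4*√(S² + S⁴*(2 + S)²))
((-25 - 24)*(-2 + 2) + C(-7))² = ((-25 - 24)*(-2 + 2) + (-3 + 4*√((-7)² + (-7)⁴*(2 - 7)²)))² = (-49*0 + (-3 + 4*√(49 + 2401*(-5)²)))² = (0 + (-3 + 4*√(49 + 2401*25)))² = (0 + (-3 + 4*√(49 + 60025)))² = (0 + (-3 + 4*√60074))² = (0 + (-3 + 4*(7*√1226)))² = (0 + (-3 + 28*√1226))² = (-3 + 28*√1226)²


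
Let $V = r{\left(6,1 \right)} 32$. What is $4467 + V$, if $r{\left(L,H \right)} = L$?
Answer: $4659$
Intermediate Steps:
$V = 192$ ($V = 6 \cdot 32 = 192$)
$4467 + V = 4467 + 192 = 4659$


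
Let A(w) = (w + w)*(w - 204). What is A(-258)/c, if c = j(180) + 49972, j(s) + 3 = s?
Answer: 21672/4559 ≈ 4.7537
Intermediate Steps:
A(w) = 2*w*(-204 + w) (A(w) = (2*w)*(-204 + w) = 2*w*(-204 + w))
j(s) = -3 + s
c = 50149 (c = (-3 + 180) + 49972 = 177 + 49972 = 50149)
A(-258)/c = (2*(-258)*(-204 - 258))/50149 = (2*(-258)*(-462))*(1/50149) = 238392*(1/50149) = 21672/4559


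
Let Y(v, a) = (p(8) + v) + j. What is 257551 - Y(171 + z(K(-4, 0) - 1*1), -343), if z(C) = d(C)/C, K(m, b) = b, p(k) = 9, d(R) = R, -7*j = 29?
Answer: 1801619/7 ≈ 2.5737e+5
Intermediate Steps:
j = -29/7 (j = -1/7*29 = -29/7 ≈ -4.1429)
z(C) = 1 (z(C) = C/C = 1)
Y(v, a) = 34/7 + v (Y(v, a) = (9 + v) - 29/7 = 34/7 + v)
257551 - Y(171 + z(K(-4, 0) - 1*1), -343) = 257551 - (34/7 + (171 + 1)) = 257551 - (34/7 + 172) = 257551 - 1*1238/7 = 257551 - 1238/7 = 1801619/7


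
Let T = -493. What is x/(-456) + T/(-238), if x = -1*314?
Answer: 4405/1596 ≈ 2.7600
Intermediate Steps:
x = -314
x/(-456) + T/(-238) = -314/(-456) - 493/(-238) = -314*(-1/456) - 493*(-1/238) = 157/228 + 29/14 = 4405/1596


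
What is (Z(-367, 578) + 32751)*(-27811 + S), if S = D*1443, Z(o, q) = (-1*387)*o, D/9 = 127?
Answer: 283412411640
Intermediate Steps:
D = 1143 (D = 9*127 = 1143)
Z(o, q) = -387*o
S = 1649349 (S = 1143*1443 = 1649349)
(Z(-367, 578) + 32751)*(-27811 + S) = (-387*(-367) + 32751)*(-27811 + 1649349) = (142029 + 32751)*1621538 = 174780*1621538 = 283412411640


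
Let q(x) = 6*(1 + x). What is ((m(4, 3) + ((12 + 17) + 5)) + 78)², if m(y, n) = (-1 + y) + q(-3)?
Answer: 10609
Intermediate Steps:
q(x) = 6 + 6*x
m(y, n) = -13 + y (m(y, n) = (-1 + y) + (6 + 6*(-3)) = (-1 + y) + (6 - 18) = (-1 + y) - 12 = -13 + y)
((m(4, 3) + ((12 + 17) + 5)) + 78)² = (((-13 + 4) + ((12 + 17) + 5)) + 78)² = ((-9 + (29 + 5)) + 78)² = ((-9 + 34) + 78)² = (25 + 78)² = 103² = 10609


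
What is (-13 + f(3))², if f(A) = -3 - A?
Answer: 361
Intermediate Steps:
(-13 + f(3))² = (-13 + (-3 - 1*3))² = (-13 + (-3 - 3))² = (-13 - 6)² = (-19)² = 361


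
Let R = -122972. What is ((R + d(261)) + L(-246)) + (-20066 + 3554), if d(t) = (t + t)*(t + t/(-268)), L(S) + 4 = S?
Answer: -536049/134 ≈ -4000.4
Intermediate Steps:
L(S) = -4 + S
d(t) = 267*t**2/134 (d(t) = (2*t)*(t + t*(-1/268)) = (2*t)*(t - t/268) = (2*t)*(267*t/268) = 267*t**2/134)
((R + d(261)) + L(-246)) + (-20066 + 3554) = ((-122972 + (267/134)*261**2) + (-4 - 246)) + (-20066 + 3554) = ((-122972 + (267/134)*68121) - 250) - 16512 = ((-122972 + 18188307/134) - 250) - 16512 = (1710059/134 - 250) - 16512 = 1676559/134 - 16512 = -536049/134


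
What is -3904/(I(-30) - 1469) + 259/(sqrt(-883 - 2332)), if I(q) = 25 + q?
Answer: 1952/737 - 259*I*sqrt(3215)/3215 ≈ 2.6486 - 4.5678*I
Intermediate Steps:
-3904/(I(-30) - 1469) + 259/(sqrt(-883 - 2332)) = -3904/((25 - 30) - 1469) + 259/(sqrt(-883 - 2332)) = -3904/(-5 - 1469) + 259/(sqrt(-3215)) = -3904/(-1474) + 259/((I*sqrt(3215))) = -3904*(-1/1474) + 259*(-I*sqrt(3215)/3215) = 1952/737 - 259*I*sqrt(3215)/3215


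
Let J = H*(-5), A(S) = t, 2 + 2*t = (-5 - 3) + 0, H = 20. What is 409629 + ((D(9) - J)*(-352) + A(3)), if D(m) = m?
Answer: 371256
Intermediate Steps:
t = -5 (t = -1 + ((-5 - 3) + 0)/2 = -1 + (-8 + 0)/2 = -1 + (½)*(-8) = -1 - 4 = -5)
A(S) = -5
J = -100 (J = 20*(-5) = -100)
409629 + ((D(9) - J)*(-352) + A(3)) = 409629 + ((9 - 1*(-100))*(-352) - 5) = 409629 + ((9 + 100)*(-352) - 5) = 409629 + (109*(-352) - 5) = 409629 + (-38368 - 5) = 409629 - 38373 = 371256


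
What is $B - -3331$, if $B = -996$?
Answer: $2335$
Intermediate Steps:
$B - -3331 = -996 - -3331 = -996 + 3331 = 2335$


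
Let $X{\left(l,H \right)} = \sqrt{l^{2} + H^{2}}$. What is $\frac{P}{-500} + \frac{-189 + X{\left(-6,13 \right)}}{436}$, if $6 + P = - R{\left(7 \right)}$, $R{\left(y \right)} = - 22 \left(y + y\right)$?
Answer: $- \frac{56543}{54500} + \frac{\sqrt{205}}{436} \approx -1.0046$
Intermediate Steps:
$R{\left(y \right)} = - 44 y$ ($R{\left(y \right)} = - 22 \cdot 2 y = - 44 y$)
$X{\left(l,H \right)} = \sqrt{H^{2} + l^{2}}$
$P = 302$ ($P = -6 - \left(-44\right) 7 = -6 - -308 = -6 + 308 = 302$)
$\frac{P}{-500} + \frac{-189 + X{\left(-6,13 \right)}}{436} = \frac{302}{-500} + \frac{-189 + \sqrt{13^{2} + \left(-6\right)^{2}}}{436} = 302 \left(- \frac{1}{500}\right) + \left(-189 + \sqrt{169 + 36}\right) \frac{1}{436} = - \frac{151}{250} + \left(-189 + \sqrt{205}\right) \frac{1}{436} = - \frac{151}{250} - \left(\frac{189}{436} - \frac{\sqrt{205}}{436}\right) = - \frac{56543}{54500} + \frac{\sqrt{205}}{436}$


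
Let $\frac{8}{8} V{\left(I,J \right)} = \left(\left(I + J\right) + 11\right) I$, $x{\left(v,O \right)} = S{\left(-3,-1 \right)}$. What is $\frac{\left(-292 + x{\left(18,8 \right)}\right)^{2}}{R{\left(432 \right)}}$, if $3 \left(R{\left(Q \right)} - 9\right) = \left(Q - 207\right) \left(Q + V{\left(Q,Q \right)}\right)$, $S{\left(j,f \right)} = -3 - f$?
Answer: $\frac{9604}{3153601} \approx 0.0030454$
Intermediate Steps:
$x{\left(v,O \right)} = -2$ ($x{\left(v,O \right)} = -3 - -1 = -3 + 1 = -2$)
$V{\left(I,J \right)} = I \left(11 + I + J\right)$ ($V{\left(I,J \right)} = \left(\left(I + J\right) + 11\right) I = \left(11 + I + J\right) I = I \left(11 + I + J\right)$)
$R{\left(Q \right)} = 9 + \frac{\left(-207 + Q\right) \left(Q + Q \left(11 + 2 Q\right)\right)}{3}$ ($R{\left(Q \right)} = 9 + \frac{\left(Q - 207\right) \left(Q + Q \left(11 + Q + Q\right)\right)}{3} = 9 + \frac{\left(-207 + Q\right) \left(Q + Q \left(11 + 2 Q\right)\right)}{3}$)
$\frac{\left(-292 + x{\left(18,8 \right)}\right)^{2}}{R{\left(432 \right)}} = \frac{\left(-292 - 2\right)^{2}}{9 - 357696 - 134 \cdot 432^{2} + \frac{2 \cdot 432^{3}}{3}} = \frac{\left(-294\right)^{2}}{9 - 357696 - 25007616 + \frac{2}{3} \cdot 80621568} = \frac{86436}{9 - 357696 - 25007616 + 53747712} = \frac{86436}{28382409} = 86436 \cdot \frac{1}{28382409} = \frac{9604}{3153601}$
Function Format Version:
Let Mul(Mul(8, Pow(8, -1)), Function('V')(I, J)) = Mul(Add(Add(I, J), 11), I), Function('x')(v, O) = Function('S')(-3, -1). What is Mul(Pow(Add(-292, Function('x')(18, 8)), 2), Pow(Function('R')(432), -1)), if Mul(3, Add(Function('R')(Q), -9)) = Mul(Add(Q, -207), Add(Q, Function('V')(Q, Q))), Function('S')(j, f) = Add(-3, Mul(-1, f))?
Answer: Rational(9604, 3153601) ≈ 0.0030454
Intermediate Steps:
Function('x')(v, O) = -2 (Function('x')(v, O) = Add(-3, Mul(-1, -1)) = Add(-3, 1) = -2)
Function('V')(I, J) = Mul(I, Add(11, I, J)) (Function('V')(I, J) = Mul(Add(Add(I, J), 11), I) = Mul(Add(11, I, J), I) = Mul(I, Add(11, I, J)))
Function('R')(Q) = Add(9, Mul(Rational(1, 3), Add(-207, Q), Add(Q, Mul(Q, Add(11, Mul(2, Q)))))) (Function('R')(Q) = Add(9, Mul(Rational(1, 3), Mul(Add(Q, -207), Add(Q, Mul(Q, Add(11, Q, Q)))))) = Add(9, Mul(Rational(1, 3), Mul(Add(-207, Q), Add(Q, Mul(Q, Add(11, Mul(2, Q))))))) = Add(9, Mul(Rational(1, 3), Add(-207, Q), Add(Q, Mul(Q, Add(11, Mul(2, Q)))))))
Mul(Pow(Add(-292, Function('x')(18, 8)), 2), Pow(Function('R')(432), -1)) = Mul(Pow(Add(-292, -2), 2), Pow(Add(9, Mul(-828, 432), Mul(-134, Pow(432, 2)), Mul(Rational(2, 3), Pow(432, 3))), -1)) = Mul(Pow(-294, 2), Pow(Add(9, -357696, Mul(-134, 186624), Mul(Rational(2, 3), 80621568)), -1)) = Mul(86436, Pow(Add(9, -357696, -25007616, 53747712), -1)) = Mul(86436, Pow(28382409, -1)) = Mul(86436, Rational(1, 28382409)) = Rational(9604, 3153601)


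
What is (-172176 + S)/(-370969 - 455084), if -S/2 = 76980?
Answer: 108712/275351 ≈ 0.39481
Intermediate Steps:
S = -153960 (S = -2*76980 = -153960)
(-172176 + S)/(-370969 - 455084) = (-172176 - 153960)/(-370969 - 455084) = -326136/(-826053) = -326136*(-1/826053) = 108712/275351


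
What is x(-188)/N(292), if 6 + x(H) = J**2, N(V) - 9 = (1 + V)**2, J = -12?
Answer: 69/42929 ≈ 0.0016073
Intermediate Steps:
N(V) = 9 + (1 + V)**2
x(H) = 138 (x(H) = -6 + (-12)**2 = -6 + 144 = 138)
x(-188)/N(292) = 138/(9 + (1 + 292)**2) = 138/(9 + 293**2) = 138/(9 + 85849) = 138/85858 = 138*(1/85858) = 69/42929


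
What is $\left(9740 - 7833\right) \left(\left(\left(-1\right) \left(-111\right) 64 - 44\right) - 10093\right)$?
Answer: $-5783931$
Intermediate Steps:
$\left(9740 - 7833\right) \left(\left(\left(-1\right) \left(-111\right) 64 - 44\right) - 10093\right) = 1907 \left(\left(111 \cdot 64 - 44\right) - 10093\right) = 1907 \left(\left(7104 - 44\right) - 10093\right) = 1907 \left(7060 - 10093\right) = 1907 \left(-3033\right) = -5783931$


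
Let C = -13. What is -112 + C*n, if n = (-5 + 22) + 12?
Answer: -489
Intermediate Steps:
n = 29 (n = 17 + 12 = 29)
-112 + C*n = -112 - 13*29 = -112 - 377 = -489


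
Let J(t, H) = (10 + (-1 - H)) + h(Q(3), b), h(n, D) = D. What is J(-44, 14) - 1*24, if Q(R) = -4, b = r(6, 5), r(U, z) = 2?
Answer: -27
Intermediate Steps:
b = 2
J(t, H) = 11 - H (J(t, H) = (10 + (-1 - H)) + 2 = (9 - H) + 2 = 11 - H)
J(-44, 14) - 1*24 = (11 - 1*14) - 1*24 = (11 - 14) - 24 = -3 - 24 = -27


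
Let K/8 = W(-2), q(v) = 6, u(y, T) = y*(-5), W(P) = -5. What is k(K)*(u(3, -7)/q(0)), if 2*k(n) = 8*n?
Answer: 400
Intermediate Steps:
u(y, T) = -5*y
K = -40 (K = 8*(-5) = -40)
k(n) = 4*n (k(n) = (8*n)/2 = 4*n)
k(K)*(u(3, -7)/q(0)) = (4*(-40))*(-5*3/6) = -(-2400)/6 = -160*(-5/2) = 400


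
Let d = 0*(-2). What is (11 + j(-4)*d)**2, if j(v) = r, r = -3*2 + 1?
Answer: 121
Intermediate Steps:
r = -5 (r = -6 + 1 = -5)
j(v) = -5
d = 0
(11 + j(-4)*d)**2 = (11 - 5*0)**2 = (11 + 0)**2 = 11**2 = 121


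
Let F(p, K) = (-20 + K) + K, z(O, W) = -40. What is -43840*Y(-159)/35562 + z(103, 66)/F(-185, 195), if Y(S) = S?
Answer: 42961412/219299 ≈ 195.90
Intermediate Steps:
F(p, K) = -20 + 2*K
-43840*Y(-159)/35562 + z(103, 66)/F(-185, 195) = -43840/(35562/(-159)) - 40/(-20 + 2*195) = -43840/(35562*(-1/159)) - 40/(-20 + 390) = -43840/(-11854/53) - 40/370 = -43840*(-53/11854) - 40*1/370 = 1161760/5927 - 4/37 = 42961412/219299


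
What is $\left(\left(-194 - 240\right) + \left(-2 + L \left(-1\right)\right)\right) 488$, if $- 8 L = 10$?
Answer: $-212158$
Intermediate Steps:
$L = - \frac{5}{4}$ ($L = \left(- \frac{1}{8}\right) 10 = - \frac{5}{4} \approx -1.25$)
$\left(\left(-194 - 240\right) + \left(-2 + L \left(-1\right)\right)\right) 488 = \left(\left(-194 - 240\right) - \frac{3}{4}\right) 488 = \left(-434 + \left(-2 + \frac{5}{4}\right)\right) 488 = \left(-434 - \frac{3}{4}\right) 488 = \left(- \frac{1739}{4}\right) 488 = -212158$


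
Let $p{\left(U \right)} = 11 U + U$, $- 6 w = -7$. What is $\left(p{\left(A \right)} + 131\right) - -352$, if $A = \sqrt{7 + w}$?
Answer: $483 + 14 \sqrt{6} \approx 517.29$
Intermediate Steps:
$w = \frac{7}{6}$ ($w = \left(- \frac{1}{6}\right) \left(-7\right) = \frac{7}{6} \approx 1.1667$)
$A = \frac{7 \sqrt{6}}{6}$ ($A = \sqrt{7 + \frac{7}{6}} = \sqrt{\frac{49}{6}} = \frac{7 \sqrt{6}}{6} \approx 2.8577$)
$p{\left(U \right)} = 12 U$
$\left(p{\left(A \right)} + 131\right) - -352 = \left(12 \frac{7 \sqrt{6}}{6} + 131\right) - -352 = \left(14 \sqrt{6} + 131\right) + 352 = \left(131 + 14 \sqrt{6}\right) + 352 = 483 + 14 \sqrt{6}$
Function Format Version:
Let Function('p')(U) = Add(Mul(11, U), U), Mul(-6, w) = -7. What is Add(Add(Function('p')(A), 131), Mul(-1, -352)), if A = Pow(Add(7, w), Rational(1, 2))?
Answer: Add(483, Mul(14, Pow(6, Rational(1, 2)))) ≈ 517.29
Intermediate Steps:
w = Rational(7, 6) (w = Mul(Rational(-1, 6), -7) = Rational(7, 6) ≈ 1.1667)
A = Mul(Rational(7, 6), Pow(6, Rational(1, 2))) (A = Pow(Add(7, Rational(7, 6)), Rational(1, 2)) = Pow(Rational(49, 6), Rational(1, 2)) = Mul(Rational(7, 6), Pow(6, Rational(1, 2))) ≈ 2.8577)
Function('p')(U) = Mul(12, U)
Add(Add(Function('p')(A), 131), Mul(-1, -352)) = Add(Add(Mul(12, Mul(Rational(7, 6), Pow(6, Rational(1, 2)))), 131), Mul(-1, -352)) = Add(Add(Mul(14, Pow(6, Rational(1, 2))), 131), 352) = Add(Add(131, Mul(14, Pow(6, Rational(1, 2)))), 352) = Add(483, Mul(14, Pow(6, Rational(1, 2))))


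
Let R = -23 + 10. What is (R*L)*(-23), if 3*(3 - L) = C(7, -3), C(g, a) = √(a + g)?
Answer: 2093/3 ≈ 697.67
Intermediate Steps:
R = -13
L = 7/3 (L = 3 - √(-3 + 7)/3 = 3 - √4/3 = 3 - ⅓*2 = 3 - ⅔ = 7/3 ≈ 2.3333)
(R*L)*(-23) = -13*7/3*(-23) = -91/3*(-23) = 2093/3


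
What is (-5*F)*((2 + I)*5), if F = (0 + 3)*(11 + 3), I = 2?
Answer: -4200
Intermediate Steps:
F = 42 (F = 3*14 = 42)
(-5*F)*((2 + I)*5) = (-5*42)*((2 + 2)*5) = -840*5 = -210*20 = -4200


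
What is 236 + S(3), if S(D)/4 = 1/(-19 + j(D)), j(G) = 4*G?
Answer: 1648/7 ≈ 235.43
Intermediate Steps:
S(D) = 4/(-19 + 4*D)
236 + S(3) = 236 + 4/(-19 + 4*3) = 236 + 4/(-19 + 12) = 236 + 4/(-7) = 236 + 4*(-1/7) = 236 - 4/7 = 1648/7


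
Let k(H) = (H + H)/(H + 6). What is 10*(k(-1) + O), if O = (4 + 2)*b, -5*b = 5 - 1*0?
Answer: -64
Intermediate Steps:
k(H) = 2*H/(6 + H) (k(H) = (2*H)/(6 + H) = 2*H/(6 + H))
b = -1 (b = -(5 - 1*0)/5 = -(5 + 0)/5 = -⅕*5 = -1)
O = -6 (O = (4 + 2)*(-1) = 6*(-1) = -6)
10*(k(-1) + O) = 10*(2*(-1)/(6 - 1) - 6) = 10*(2*(-1)/5 - 6) = 10*(2*(-1)*(⅕) - 6) = 10*(-⅖ - 6) = 10*(-32/5) = -64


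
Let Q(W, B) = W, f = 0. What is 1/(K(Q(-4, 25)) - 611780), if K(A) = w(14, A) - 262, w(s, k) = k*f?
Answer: -1/612042 ≈ -1.6339e-6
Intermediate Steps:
w(s, k) = 0 (w(s, k) = k*0 = 0)
K(A) = -262 (K(A) = 0 - 262 = -262)
1/(K(Q(-4, 25)) - 611780) = 1/(-262 - 611780) = 1/(-612042) = -1/612042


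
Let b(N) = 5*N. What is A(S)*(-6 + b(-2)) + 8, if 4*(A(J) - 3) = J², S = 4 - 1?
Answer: -76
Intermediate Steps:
S = 3
A(J) = 3 + J²/4
A(S)*(-6 + b(-2)) + 8 = (3 + (¼)*3²)*(-6 + 5*(-2)) + 8 = (3 + (¼)*9)*(-6 - 10) + 8 = (3 + 9/4)*(-16) + 8 = (21/4)*(-16) + 8 = -84 + 8 = -76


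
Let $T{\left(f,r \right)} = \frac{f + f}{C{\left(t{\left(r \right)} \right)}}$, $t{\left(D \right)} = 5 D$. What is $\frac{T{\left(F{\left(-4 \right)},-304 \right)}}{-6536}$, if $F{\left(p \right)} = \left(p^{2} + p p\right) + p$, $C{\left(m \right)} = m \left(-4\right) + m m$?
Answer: $- \frac{7}{1892564160} \approx -3.6987 \cdot 10^{-9}$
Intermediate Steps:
$C{\left(m \right)} = m^{2} - 4 m$ ($C{\left(m \right)} = - 4 m + m^{2} = m^{2} - 4 m$)
$F{\left(p \right)} = p + 2 p^{2}$ ($F{\left(p \right)} = \left(p^{2} + p^{2}\right) + p = 2 p^{2} + p = p + 2 p^{2}$)
$T{\left(f,r \right)} = \frac{2 f}{5 r \left(-4 + 5 r\right)}$ ($T{\left(f,r \right)} = \frac{f + f}{5 r \left(-4 + 5 r\right)} = \frac{2 f}{5 r \left(-4 + 5 r\right)}$)
$\frac{T{\left(F{\left(-4 \right)},-304 \right)}}{-6536} = \frac{\frac{2}{5} \left(- 4 \left(1 + 2 \left(-4\right)\right)\right) \frac{1}{-304} \frac{1}{-4 + 5 \left(-304\right)}}{-6536} = \frac{2}{5} \left(- 4 \left(1 - 8\right)\right) \left(- \frac{1}{304}\right) \frac{1}{-4 - 1520} \left(- \frac{1}{6536}\right) = \frac{2}{5} \left(\left(-4\right) \left(-7\right)\right) \left(- \frac{1}{304}\right) \frac{1}{-1524} \left(- \frac{1}{6536}\right) = \frac{2}{5} \cdot 28 \left(- \frac{1}{304}\right) \left(- \frac{1}{1524}\right) \left(- \frac{1}{6536}\right) = \frac{7}{289560} \left(- \frac{1}{6536}\right) = - \frac{7}{1892564160}$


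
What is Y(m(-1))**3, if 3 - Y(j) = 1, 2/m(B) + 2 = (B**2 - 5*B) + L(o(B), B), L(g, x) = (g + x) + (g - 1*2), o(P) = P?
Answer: 8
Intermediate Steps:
L(g, x) = -2 + x + 2*g (L(g, x) = (g + x) + (g - 2) = (g + x) + (-2 + g) = -2 + x + 2*g)
m(B) = 2/(-4 + B**2 - 2*B) (m(B) = 2/(-2 + ((B**2 - 5*B) + (-2 + B + 2*B))) = 2/(-2 + ((B**2 - 5*B) + (-2 + 3*B))) = 2/(-2 + (-2 + B**2 - 2*B)) = 2/(-4 + B**2 - 2*B))
Y(j) = 2 (Y(j) = 3 - 1*1 = 3 - 1 = 2)
Y(m(-1))**3 = 2**3 = 8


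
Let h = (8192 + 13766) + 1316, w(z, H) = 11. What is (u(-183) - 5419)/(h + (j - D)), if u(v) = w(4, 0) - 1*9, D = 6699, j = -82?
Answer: -5417/16493 ≈ -0.32844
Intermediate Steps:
h = 23274 (h = 21958 + 1316 = 23274)
u(v) = 2 (u(v) = 11 - 1*9 = 11 - 9 = 2)
(u(-183) - 5419)/(h + (j - D)) = (2 - 5419)/(23274 + (-82 - 1*6699)) = -5417/(23274 + (-82 - 6699)) = -5417/(23274 - 6781) = -5417/16493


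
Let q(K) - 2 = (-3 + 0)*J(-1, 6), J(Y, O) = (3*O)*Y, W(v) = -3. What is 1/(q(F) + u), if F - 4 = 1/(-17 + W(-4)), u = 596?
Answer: 1/652 ≈ 0.0015337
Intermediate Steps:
J(Y, O) = 3*O*Y
F = 79/20 (F = 4 + 1/(-17 - 3) = 4 + 1/(-20) = 4 - 1/20 = 79/20 ≈ 3.9500)
q(K) = 56 (q(K) = 2 + (-3 + 0)*(3*6*(-1)) = 2 - 3*(-18) = 2 + 54 = 56)
1/(q(F) + u) = 1/(56 + 596) = 1/652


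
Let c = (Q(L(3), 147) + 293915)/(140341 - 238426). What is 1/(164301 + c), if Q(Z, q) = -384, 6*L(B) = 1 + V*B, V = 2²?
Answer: 98085/16115170054 ≈ 6.0865e-6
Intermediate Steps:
V = 4
L(B) = ⅙ + 2*B/3 (L(B) = (1 + 4*B)/6 = ⅙ + 2*B/3)
c = -293531/98085 (c = (-384 + 293915)/(140341 - 238426) = 293531/(-98085) = 293531*(-1/98085) = -293531/98085 ≈ -2.9926)
1/(164301 + c) = 1/(164301 - 293531/98085) = 1/(16115170054/98085) = 98085/16115170054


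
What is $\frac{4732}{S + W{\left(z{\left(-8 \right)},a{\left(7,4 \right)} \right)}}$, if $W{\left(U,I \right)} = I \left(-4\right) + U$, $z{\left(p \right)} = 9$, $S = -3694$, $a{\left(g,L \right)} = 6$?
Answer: $- \frac{4732}{3709} \approx -1.2758$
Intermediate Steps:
$W{\left(U,I \right)} = U - 4 I$ ($W{\left(U,I \right)} = - 4 I + U = U - 4 I$)
$\frac{4732}{S + W{\left(z{\left(-8 \right)},a{\left(7,4 \right)} \right)}} = \frac{4732}{-3694 + \left(9 - 24\right)} = \frac{4732}{-3694 - 15} = \frac{4732}{-3709} = 4732 \left(- \frac{1}{3709}\right) = - \frac{4732}{3709}$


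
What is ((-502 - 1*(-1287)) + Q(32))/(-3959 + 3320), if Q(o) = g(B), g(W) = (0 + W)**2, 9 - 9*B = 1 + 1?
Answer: -63634/51759 ≈ -1.2294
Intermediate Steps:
B = 7/9 (B = 1 - (1 + 1)/9 = 1 - 1/9*2 = 1 - 2/9 = 7/9 ≈ 0.77778)
g(W) = W**2
Q(o) = 49/81 (Q(o) = (7/9)**2 = 49/81)
((-502 - 1*(-1287)) + Q(32))/(-3959 + 3320) = ((-502 - 1*(-1287)) + 49/81)/(-3959 + 3320) = ((-502 + 1287) + 49/81)/(-639) = (785 + 49/81)*(-1/639) = (63634/81)*(-1/639) = -63634/51759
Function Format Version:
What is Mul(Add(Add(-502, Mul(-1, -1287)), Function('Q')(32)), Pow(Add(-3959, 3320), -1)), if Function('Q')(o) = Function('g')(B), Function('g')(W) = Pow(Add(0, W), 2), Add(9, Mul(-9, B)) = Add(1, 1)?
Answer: Rational(-63634, 51759) ≈ -1.2294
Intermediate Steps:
B = Rational(7, 9) (B = Add(1, Mul(Rational(-1, 9), Add(1, 1))) = Add(1, Mul(Rational(-1, 9), 2)) = Add(1, Rational(-2, 9)) = Rational(7, 9) ≈ 0.77778)
Function('g')(W) = Pow(W, 2)
Function('Q')(o) = Rational(49, 81) (Function('Q')(o) = Pow(Rational(7, 9), 2) = Rational(49, 81))
Mul(Add(Add(-502, Mul(-1, -1287)), Function('Q')(32)), Pow(Add(-3959, 3320), -1)) = Mul(Add(Add(-502, Mul(-1, -1287)), Rational(49, 81)), Pow(Add(-3959, 3320), -1)) = Mul(Add(Add(-502, 1287), Rational(49, 81)), Pow(-639, -1)) = Mul(Add(785, Rational(49, 81)), Rational(-1, 639)) = Mul(Rational(63634, 81), Rational(-1, 639)) = Rational(-63634, 51759)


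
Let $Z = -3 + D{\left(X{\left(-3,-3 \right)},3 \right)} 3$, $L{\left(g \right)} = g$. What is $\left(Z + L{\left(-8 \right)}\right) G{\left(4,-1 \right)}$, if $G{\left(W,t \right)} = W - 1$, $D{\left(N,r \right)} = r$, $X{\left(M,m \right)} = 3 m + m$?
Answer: $-6$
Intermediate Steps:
$X{\left(M,m \right)} = 4 m$
$G{\left(W,t \right)} = -1 + W$ ($G{\left(W,t \right)} = W - 1 = -1 + W$)
$Z = 6$ ($Z = -3 + 3 \cdot 3 = -3 + 9 = 6$)
$\left(Z + L{\left(-8 \right)}\right) G{\left(4,-1 \right)} = \left(6 - 8\right) \left(-1 + 4\right) = \left(-2\right) 3 = -6$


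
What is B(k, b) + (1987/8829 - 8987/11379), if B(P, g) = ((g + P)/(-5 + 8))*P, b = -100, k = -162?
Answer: 473774928706/33488397 ≈ 14147.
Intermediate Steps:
B(P, g) = P*(P/3 + g/3) (B(P, g) = ((P + g)/3)*P = ((P + g)*(1/3))*P = (P/3 + g/3)*P = P*(P/3 + g/3))
B(k, b) + (1987/8829 - 8987/11379) = (1/3)*(-162)*(-162 - 100) + (1987/8829 - 8987/11379) = (1/3)*(-162)*(-262) + (1987*(1/8829) - 8987*1/11379) = 14148 + (1987/8829 - 8987/11379) = 14148 - 18912050/33488397 = 473774928706/33488397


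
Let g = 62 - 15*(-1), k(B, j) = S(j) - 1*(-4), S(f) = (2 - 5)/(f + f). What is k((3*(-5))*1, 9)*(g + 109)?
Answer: 713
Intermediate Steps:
S(f) = -3/(2*f) (S(f) = -3*1/(2*f) = -3/(2*f))
k(B, j) = 4 - 3/(2*j) (k(B, j) = -3/(2*j) - 1*(-4) = -3/(2*j) + 4 = 4 - 3/(2*j))
g = 77 (g = 62 - 1*(-15) = 62 + 15 = 77)
k((3*(-5))*1, 9)*(g + 109) = (4 - 3/2/9)*(77 + 109) = (4 - 3/2*⅑)*186 = (4 - ⅙)*186 = (23/6)*186 = 713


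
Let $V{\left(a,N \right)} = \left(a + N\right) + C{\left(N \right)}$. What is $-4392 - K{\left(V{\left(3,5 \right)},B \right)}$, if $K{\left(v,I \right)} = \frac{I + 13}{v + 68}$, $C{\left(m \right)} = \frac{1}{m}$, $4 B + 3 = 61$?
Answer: $- \frac{3346979}{762} \approx -4392.4$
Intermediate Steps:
$B = \frac{29}{2}$ ($B = - \frac{3}{4} + \frac{1}{4} \cdot 61 = - \frac{3}{4} + \frac{61}{4} = \frac{29}{2} \approx 14.5$)
$V{\left(a,N \right)} = N + a + \frac{1}{N}$ ($V{\left(a,N \right)} = \left(a + N\right) + \frac{1}{N} = \left(N + a\right) + \frac{1}{N} = N + a + \frac{1}{N}$)
$K{\left(v,I \right)} = \frac{13 + I}{68 + v}$
$-4392 - K{\left(V{\left(3,5 \right)},B \right)} = -4392 - \frac{13 + \frac{29}{2}}{68 + \left(5 + 3 + \frac{1}{5}\right)} = -4392 - \frac{1}{68 + \left(5 + 3 + \frac{1}{5}\right)} \frac{55}{2} = -4392 - \frac{1}{68 + \frac{41}{5}} \cdot \frac{55}{2} = -4392 - \frac{1}{\frac{381}{5}} \cdot \frac{55}{2} = -4392 - \frac{5}{381} \cdot \frac{55}{2} = -4392 - \frac{275}{762} = - \frac{3346979}{762}$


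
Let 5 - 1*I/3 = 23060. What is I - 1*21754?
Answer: -90919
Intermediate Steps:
I = -69165 (I = 15 - 3*23060 = 15 - 69180 = -69165)
I - 1*21754 = -69165 - 1*21754 = -69165 - 21754 = -90919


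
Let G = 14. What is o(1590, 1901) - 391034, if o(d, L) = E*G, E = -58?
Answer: -391846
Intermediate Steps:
o(d, L) = -812 (o(d, L) = -58*14 = -812)
o(1590, 1901) - 391034 = -812 - 391034 = -391846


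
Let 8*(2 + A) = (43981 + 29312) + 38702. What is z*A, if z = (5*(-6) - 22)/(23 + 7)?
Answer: -1455727/60 ≈ -24262.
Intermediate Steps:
A = 111979/8 (A = -2 + ((43981 + 29312) + 38702)/8 = -2 + (73293 + 38702)/8 = -2 + (⅛)*111995 = -2 + 111995/8 = 111979/8 ≈ 13997.)
z = -26/15 (z = (-30 - 22)/30 = -52*1/30 = -26/15 ≈ -1.7333)
z*A = -26/15*111979/8 = -1455727/60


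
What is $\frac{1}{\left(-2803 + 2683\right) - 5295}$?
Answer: $- \frac{1}{5415} \approx -0.00018467$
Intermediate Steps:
$\frac{1}{\left(-2803 + 2683\right) - 5295} = \frac{1}{-120 - 5295} = \frac{1}{-5415} = - \frac{1}{5415}$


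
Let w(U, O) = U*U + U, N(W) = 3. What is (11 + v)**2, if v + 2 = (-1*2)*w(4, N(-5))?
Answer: 961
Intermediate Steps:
w(U, O) = U + U**2 (w(U, O) = U**2 + U = U + U**2)
v = -42 (v = -2 + (-1*2)*(4*(1 + 4)) = -2 - 8*5 = -2 - 2*20 = -2 - 40 = -42)
(11 + v)**2 = (11 - 42)**2 = (-31)**2 = 961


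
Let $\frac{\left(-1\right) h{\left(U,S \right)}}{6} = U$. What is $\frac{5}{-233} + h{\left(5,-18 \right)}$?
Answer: $- \frac{6995}{233} \approx -30.021$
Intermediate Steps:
$h{\left(U,S \right)} = - 6 U$
$\frac{5}{-233} + h{\left(5,-18 \right)} = \frac{5}{-233} - 30 = 5 \left(- \frac{1}{233}\right) - 30 = - \frac{5}{233} - 30 = - \frac{6995}{233}$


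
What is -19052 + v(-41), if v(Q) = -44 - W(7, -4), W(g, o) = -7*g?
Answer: -19047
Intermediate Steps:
v(Q) = 5 (v(Q) = -44 - (-7)*7 = -44 - 1*(-49) = -44 + 49 = 5)
-19052 + v(-41) = -19052 + 5 = -19047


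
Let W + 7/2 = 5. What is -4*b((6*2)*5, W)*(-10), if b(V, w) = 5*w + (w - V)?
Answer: -2040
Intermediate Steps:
W = 3/2 (W = -7/2 + 5 = 3/2 ≈ 1.5000)
b(V, w) = -V + 6*w
-4*b((6*2)*5, W)*(-10) = -4*(-6*2*5 + 6*(3/2))*(-10) = -4*(-12*5 + 9)*(-10) = -4*(-1*60 + 9)*(-10) = -4*(-60 + 9)*(-10) = -4*(-51)*(-10) = 204*(-10) = -2040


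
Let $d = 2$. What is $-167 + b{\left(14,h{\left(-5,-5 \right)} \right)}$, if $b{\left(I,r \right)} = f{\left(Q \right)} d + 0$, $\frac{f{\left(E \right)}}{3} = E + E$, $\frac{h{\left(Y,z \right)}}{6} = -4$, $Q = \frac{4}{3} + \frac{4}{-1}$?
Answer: $-199$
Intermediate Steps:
$Q = - \frac{8}{3}$ ($Q = 4 \cdot \frac{1}{3} + 4 \left(-1\right) = \frac{4}{3} - 4 = - \frac{8}{3} \approx -2.6667$)
$h{\left(Y,z \right)} = -24$ ($h{\left(Y,z \right)} = 6 \left(-4\right) = -24$)
$f{\left(E \right)} = 6 E$ ($f{\left(E \right)} = 3 \left(E + E\right) = 3 \cdot 2 E = 6 E$)
$b{\left(I,r \right)} = -32$ ($b{\left(I,r \right)} = 6 \left(- \frac{8}{3}\right) 2 + 0 = \left(-16\right) 2 + 0 = -32 + 0 = -32$)
$-167 + b{\left(14,h{\left(-5,-5 \right)} \right)} = -167 - 32 = -199$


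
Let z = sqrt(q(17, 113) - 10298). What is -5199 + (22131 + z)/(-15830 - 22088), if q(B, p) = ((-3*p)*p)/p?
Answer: -197157813/37918 - I*sqrt(10637)/37918 ≈ -5199.6 - 0.00272*I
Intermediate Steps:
q(B, p) = -3*p (q(B, p) = (-3*p**2)/p = -3*p)
z = I*sqrt(10637) (z = sqrt(-3*113 - 10298) = sqrt(-339 - 10298) = sqrt(-10637) = I*sqrt(10637) ≈ 103.14*I)
-5199 + (22131 + z)/(-15830 - 22088) = -5199 + (22131 + I*sqrt(10637))/(-15830 - 22088) = -5199 + (22131 + I*sqrt(10637))/(-37918) = -5199 + (22131 + I*sqrt(10637))*(-1/37918) = -5199 + (-22131/37918 - I*sqrt(10637)/37918) = -197157813/37918 - I*sqrt(10637)/37918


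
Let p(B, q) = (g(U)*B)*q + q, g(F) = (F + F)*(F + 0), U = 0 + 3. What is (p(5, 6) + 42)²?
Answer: 345744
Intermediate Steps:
U = 3
g(F) = 2*F² (g(F) = (2*F)*F = 2*F²)
p(B, q) = q + 18*B*q (p(B, q) = ((2*3²)*B)*q + q = ((2*9)*B)*q + q = (18*B)*q + q = 18*B*q + q = q + 18*B*q)
(p(5, 6) + 42)² = (6*(1 + 18*5) + 42)² = (6*(1 + 90) + 42)² = (6*91 + 42)² = (546 + 42)² = 588² = 345744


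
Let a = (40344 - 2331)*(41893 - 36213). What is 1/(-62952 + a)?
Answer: 1/215850888 ≈ 4.6328e-9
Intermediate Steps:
a = 215913840 (a = 38013*5680 = 215913840)
1/(-62952 + a) = 1/(-62952 + 215913840) = 1/215850888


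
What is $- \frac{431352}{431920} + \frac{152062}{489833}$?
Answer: $- \frac{18201478147}{26446083670} \approx -0.68825$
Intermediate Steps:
$- \frac{431352}{431920} + \frac{152062}{489833} = \left(-431352\right) \frac{1}{431920} + 152062 \cdot \frac{1}{489833} = - \frac{53919}{53990} + \frac{152062}{489833} = - \frac{18201478147}{26446083670}$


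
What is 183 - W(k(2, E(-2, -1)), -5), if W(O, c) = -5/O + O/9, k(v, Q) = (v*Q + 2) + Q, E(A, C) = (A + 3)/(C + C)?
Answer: 3473/18 ≈ 192.94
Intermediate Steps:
E(A, C) = (3 + A)/(2*C) (E(A, C) = (3 + A)/((2*C)) = (3 + A)*(1/(2*C)) = (3 + A)/(2*C))
k(v, Q) = 2 + Q + Q*v (k(v, Q) = (Q*v + 2) + Q = (2 + Q*v) + Q = 2 + Q + Q*v)
W(O, c) = -5/O + O/9 (W(O, c) = -5/O + O*(⅑) = -5/O + O/9)
183 - W(k(2, E(-2, -1)), -5) = 183 - (-5/(2 + (½)*(3 - 2)/(-1) + ((½)*(3 - 2)/(-1))*2) + (2 + (½)*(3 - 2)/(-1) + ((½)*(3 - 2)/(-1))*2)/9) = 183 - (-5/(2 + (½)*(-1)*1 + ((½)*(-1)*1)*2) + (2 + (½)*(-1)*1 + ((½)*(-1)*1)*2)/9) = 183 - (-5/(2 - ½ - ½*2) + (2 - ½ - ½*2)/9) = 183 - (-5/(2 - ½ - 1) + (2 - ½ - 1)/9) = 183 - (-5/½ + (⅑)*(½)) = 183 - (-5*2 + 1/18) = 183 - (-10 + 1/18) = 183 - 1*(-179/18) = 183 + 179/18 = 3473/18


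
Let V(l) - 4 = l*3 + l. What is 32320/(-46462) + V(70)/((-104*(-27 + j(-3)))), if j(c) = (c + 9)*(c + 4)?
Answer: -551843/975702 ≈ -0.56559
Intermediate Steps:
j(c) = (4 + c)*(9 + c) (j(c) = (9 + c)*(4 + c) = (4 + c)*(9 + c))
V(l) = 4 + 4*l (V(l) = 4 + (l*3 + l) = 4 + (3*l + l) = 4 + 4*l)
32320/(-46462) + V(70)/((-104*(-27 + j(-3)))) = 32320/(-46462) + (4 + 4*70)/((-104*(-27 + (36 + (-3)² + 13*(-3))))) = 32320*(-1/46462) + (4 + 280)/((-104*(-27 + (36 + 9 - 39)))) = -16160/23231 + 284/((-104*(-27 + 6))) = -16160/23231 + 284/((-104*(-21))) = -16160/23231 + 284/2184 = -16160/23231 + 284*(1/2184) = -16160/23231 + 71/546 = -551843/975702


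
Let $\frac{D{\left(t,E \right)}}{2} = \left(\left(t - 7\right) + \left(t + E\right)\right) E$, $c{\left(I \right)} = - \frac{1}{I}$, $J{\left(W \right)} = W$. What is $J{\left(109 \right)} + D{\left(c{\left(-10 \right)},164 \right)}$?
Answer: $\frac{258353}{5} \approx 51671.0$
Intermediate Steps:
$D{\left(t,E \right)} = 2 E \left(-7 + E + 2 t\right)$ ($D{\left(t,E \right)} = 2 \left(\left(t - 7\right) + \left(t + E\right)\right) E = 2 \left(\left(-7 + t\right) + \left(E + t\right)\right) E = 2 \left(-7 + E + 2 t\right) E = 2 E \left(-7 + E + 2 t\right)$)
$J{\left(109 \right)} + D{\left(c{\left(-10 \right)},164 \right)} = 109 + 2 \cdot 164 \left(-7 + 164 + 2 \left(- \frac{1}{-10}\right)\right) = 109 + 2 \cdot 164 \left(-7 + 164 + 2 \left(\left(-1\right) \left(- \frac{1}{10}\right)\right)\right) = 109 + 2 \cdot 164 \left(-7 + 164 + 2 \cdot \frac{1}{10}\right) = 109 + 2 \cdot 164 \left(-7 + 164 + \frac{1}{5}\right) = 109 + 2 \cdot 164 \cdot \frac{786}{5} = 109 + \frac{257808}{5} = \frac{258353}{5}$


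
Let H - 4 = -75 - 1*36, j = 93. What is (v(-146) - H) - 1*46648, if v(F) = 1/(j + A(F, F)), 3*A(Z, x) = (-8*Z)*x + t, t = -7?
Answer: -2641294833/56752 ≈ -46541.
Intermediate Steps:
A(Z, x) = -7/3 - 8*Z*x/3 (A(Z, x) = ((-8*Z)*x - 7)/3 = (-8*Z*x - 7)/3 = (-7 - 8*Z*x)/3 = -7/3 - 8*Z*x/3)
H = -107 (H = 4 + (-75 - 1*36) = 4 + (-75 - 36) = 4 - 111 = -107)
v(F) = 1/(272/3 - 8*F²/3) (v(F) = 1/(93 + (-7/3 - 8*F*F/3)) = 1/(93 + (-7/3 - 8*F²/3)) = 1/(272/3 - 8*F²/3))
(v(-146) - H) - 1*46648 = (-3/(-272 + 8*(-146)²) - 1*(-107)) - 1*46648 = (-3/(-272 + 8*21316) + 107) - 46648 = (-3/(-272 + 170528) + 107) - 46648 = (-3/170256 + 107) - 46648 = (-3*1/170256 + 107) - 46648 = (-1/56752 + 107) - 46648 = 6072463/56752 - 46648 = -2641294833/56752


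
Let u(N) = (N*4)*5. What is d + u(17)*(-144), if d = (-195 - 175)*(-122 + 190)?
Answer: -74120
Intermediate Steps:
u(N) = 20*N (u(N) = (4*N)*5 = 20*N)
d = -25160 (d = -370*68 = -25160)
d + u(17)*(-144) = -25160 + (20*17)*(-144) = -25160 + 340*(-144) = -25160 - 48960 = -74120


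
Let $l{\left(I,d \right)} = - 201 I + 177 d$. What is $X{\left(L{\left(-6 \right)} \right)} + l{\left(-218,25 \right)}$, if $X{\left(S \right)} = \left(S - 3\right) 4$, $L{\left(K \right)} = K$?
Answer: $48207$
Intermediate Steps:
$X{\left(S \right)} = -12 + 4 S$ ($X{\left(S \right)} = \left(-3 + S\right) 4 = -12 + 4 S$)
$X{\left(L{\left(-6 \right)} \right)} + l{\left(-218,25 \right)} = \left(-12 + 4 \left(-6\right)\right) + \left(\left(-201\right) \left(-218\right) + 177 \cdot 25\right) = \left(-12 - 24\right) + \left(43818 + 4425\right) = -36 + 48243 = 48207$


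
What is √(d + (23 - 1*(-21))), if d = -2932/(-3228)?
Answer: √29246487/807 ≈ 6.7014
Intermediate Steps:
d = 733/807 (d = -2932*(-1/3228) = 733/807 ≈ 0.90830)
√(d + (23 - 1*(-21))) = √(733/807 + (23 - 1*(-21))) = √(733/807 + (23 + 21)) = √(733/807 + 44) = √(36241/807) = √29246487/807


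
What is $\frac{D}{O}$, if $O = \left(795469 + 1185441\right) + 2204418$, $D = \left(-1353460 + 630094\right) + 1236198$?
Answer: $\frac{32052}{261583} \approx 0.12253$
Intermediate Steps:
$D = 512832$ ($D = -723366 + 1236198 = 512832$)
$O = 4185328$ ($O = 1980910 + 2204418 = 4185328$)
$\frac{D}{O} = \frac{512832}{4185328} = 512832 \cdot \frac{1}{4185328} = \frac{32052}{261583}$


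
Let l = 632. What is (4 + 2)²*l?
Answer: 22752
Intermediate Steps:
(4 + 2)²*l = (4 + 2)²*632 = 6²*632 = 36*632 = 22752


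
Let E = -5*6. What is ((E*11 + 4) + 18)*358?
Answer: -110264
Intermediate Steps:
E = -30
((E*11 + 4) + 18)*358 = ((-30*11 + 4) + 18)*358 = ((-330 + 4) + 18)*358 = (-326 + 18)*358 = -308*358 = -110264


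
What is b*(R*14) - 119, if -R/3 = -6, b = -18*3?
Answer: -13727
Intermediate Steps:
b = -54
R = 18 (R = -3*(-6) = 18)
b*(R*14) - 119 = -972*14 - 119 = -54*252 - 119 = -13608 - 119 = -13727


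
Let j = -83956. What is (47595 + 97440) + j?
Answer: 61079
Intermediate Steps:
(47595 + 97440) + j = (47595 + 97440) - 83956 = 145035 - 83956 = 61079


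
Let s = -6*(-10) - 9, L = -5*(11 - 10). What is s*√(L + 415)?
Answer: 51*√410 ≈ 1032.7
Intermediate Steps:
L = -5 (L = -5*1 = -5)
s = 51 (s = 60 - 9 = 51)
s*√(L + 415) = 51*√(-5 + 415) = 51*√410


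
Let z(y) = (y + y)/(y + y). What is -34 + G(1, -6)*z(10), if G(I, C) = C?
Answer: -40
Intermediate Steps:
z(y) = 1 (z(y) = (2*y)/((2*y)) = (2*y)*(1/(2*y)) = 1)
-34 + G(1, -6)*z(10) = -34 - 6*1 = -34 - 6 = -40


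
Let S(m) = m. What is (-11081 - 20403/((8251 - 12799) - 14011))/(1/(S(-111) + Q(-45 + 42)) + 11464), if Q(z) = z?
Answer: -23442033864/24254664305 ≈ -0.96650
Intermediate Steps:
(-11081 - 20403/((8251 - 12799) - 14011))/(1/(S(-111) + Q(-45 + 42)) + 11464) = (-11081 - 20403/((8251 - 12799) - 14011))/(1/(-111 + (-45 + 42)) + 11464) = (-11081 - 20403/(-4548 - 14011))/(1/(-111 - 3) + 11464) = (-11081 - 20403/(-18559))/(1/(-114) + 11464) = (-11081 - 20403*(-1/18559))/(-1/114 + 11464) = (-11081 + 20403/18559)/(1306895/114) = -205631876/18559*114/1306895 = -23442033864/24254664305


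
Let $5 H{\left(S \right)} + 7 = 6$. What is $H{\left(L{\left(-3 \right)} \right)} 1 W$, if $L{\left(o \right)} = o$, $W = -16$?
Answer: $\frac{16}{5} \approx 3.2$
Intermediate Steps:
$H{\left(S \right)} = - \frac{1}{5}$ ($H{\left(S \right)} = - \frac{7}{5} + \frac{1}{5} \cdot 6 = - \frac{7}{5} + \frac{6}{5} = - \frac{1}{5}$)
$H{\left(L{\left(-3 \right)} \right)} 1 W = \left(- \frac{1}{5}\right) 1 \left(-16\right) = \left(- \frac{1}{5}\right) \left(-16\right) = \frac{16}{5}$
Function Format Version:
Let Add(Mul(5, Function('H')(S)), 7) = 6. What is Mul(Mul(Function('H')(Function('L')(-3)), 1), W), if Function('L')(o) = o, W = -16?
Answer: Rational(16, 5) ≈ 3.2000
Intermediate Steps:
Function('H')(S) = Rational(-1, 5) (Function('H')(S) = Add(Rational(-7, 5), Mul(Rational(1, 5), 6)) = Add(Rational(-7, 5), Rational(6, 5)) = Rational(-1, 5))
Mul(Mul(Function('H')(Function('L')(-3)), 1), W) = Mul(Mul(Rational(-1, 5), 1), -16) = Mul(Rational(-1, 5), -16) = Rational(16, 5)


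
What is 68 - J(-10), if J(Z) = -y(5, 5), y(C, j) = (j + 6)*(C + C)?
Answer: 178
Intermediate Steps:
y(C, j) = 2*C*(6 + j) (y(C, j) = (6 + j)*(2*C) = 2*C*(6 + j))
J(Z) = -110 (J(Z) = -2*5*(6 + 5) = -2*5*11 = -1*110 = -110)
68 - J(-10) = 68 - 1*(-110) = 68 + 110 = 178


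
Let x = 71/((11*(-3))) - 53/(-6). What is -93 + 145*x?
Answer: 19269/22 ≈ 875.86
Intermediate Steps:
x = 147/22 (x = 71/(-33) - 53*(-⅙) = 71*(-1/33) + 53/6 = -71/33 + 53/6 = 147/22 ≈ 6.6818)
-93 + 145*x = -93 + 145*(147/22) = -93 + 21315/22 = 19269/22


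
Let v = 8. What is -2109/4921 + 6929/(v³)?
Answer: 46967/3584 ≈ 13.105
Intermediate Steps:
-2109/4921 + 6929/(v³) = -2109/4921 + 6929/(8³) = -2109*1/4921 + 6929/512 = -3/7 + 6929*(1/512) = -3/7 + 6929/512 = 46967/3584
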